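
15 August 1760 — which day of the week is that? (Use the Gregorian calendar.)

Friday

Doomsday rule: the anchor day for the 1700s is Sunday. For year 60: 60÷12 = 5 r 0, and 0÷4 = 0, so 5+0+0 = 5.
Sunday + 5 ≡ Friday — that's 1760's doomsday.
In August the doomsday date is Aug 8.
Aug 15 is 7 days after Aug 8; 7 mod 7 = 0, so Friday + 0 = Friday.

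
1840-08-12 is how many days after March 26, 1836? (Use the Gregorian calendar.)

1600

Mar 26, 1836 → Mar 26, 1837: 365 days.
Mar 26, 1837 → Mar 26, 1838: 365 days.
Mar 26, 1838 → Mar 26, 1839: 365 days.
Mar 26, 1839 → Mar 26, 1840: 366 days (Feb 29, 1840 is in that span).
Mar 26, 1840 → Apr 26, 1840: 31 days (March has 31).
Apr 26, 1840 → May 26, 1840: 30 days (April has 30).
May 26, 1840 → Jun 26, 1840: 31 days (May has 31).
Jun 26, 1840 → Jul 26, 1840: 30 days (June has 30).
Jul 26, 1840 → Aug 12, 1840: 17 days.
Total: 1600 days.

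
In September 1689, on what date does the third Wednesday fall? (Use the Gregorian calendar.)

September 21, 1689

September 1, 1689 is a Thursday.
The first Wednesday is therefore September 7 (6 days later).
The third Wednesday is 7 + 2×7 = September 21.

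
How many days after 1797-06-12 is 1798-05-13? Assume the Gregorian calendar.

335

Jun 12, 1797 → Jul 12, 1797: 30 days (June has 30).
Jul 12, 1797 → Aug 12, 1797: 31 days (July has 31).
Aug 12, 1797 → Sep 12, 1797: 31 days (August has 31).
Sep 12, 1797 → Oct 12, 1797: 30 days (September has 30).
Oct 12, 1797 → Nov 12, 1797: 31 days (October has 31).
Nov 12, 1797 → Dec 12, 1797: 30 days (November has 30).
Dec 12, 1797 → Jan 12, 1798: 31 days (December has 31).
Jan 12, 1798 → Feb 12, 1798: 31 days (January has 31).
Feb 12, 1798 → Mar 12, 1798: 28 days (February has 28).
Mar 12, 1798 → Apr 12, 1798: 31 days (March has 31).
Apr 12, 1798 → May 12, 1798: 30 days (April has 30).
May 12, 1798 → May 13, 1798: 1 days.
Total: 335 days.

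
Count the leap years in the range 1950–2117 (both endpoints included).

Multiples of 4 in [1950,2117]: 42.
Of those, multiples of 100: 2 (not leap unless ÷400).
Multiples of 400: 1.
Leap years = 42 − 2 + 1 = 41.

41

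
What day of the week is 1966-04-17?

Sunday

January 1, 1966 is a Saturday.
Jan 1, 1966 → Feb 1, 1966: 31 days (January has 31).
Feb 1, 1966 → Mar 1, 1966: 28 days (February has 28).
Mar 1, 1966 → Apr 1, 1966: 31 days (March has 31).
Apr 1, 1966 → Apr 17, 1966: 16 days.
Total: 106 days.
106 mod 7 = 1, so Saturday + 1 = Sunday.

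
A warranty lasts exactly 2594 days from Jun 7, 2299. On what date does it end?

July 15, 2306

+365 (one year) → Jun 7, 2300 (2229 left).
+365 (one year) → Jun 7, 2301 (1864 left).
+365 (one year) → Jun 7, 2302 (1499 left).
+365 (one year) → Jun 7, 2303 (1134 left).
+366 (one year; includes Feb 29, 2304) → Jun 7, 2304 (768 left).
+365 (one year) → Jun 7, 2305 (403 left).
+365 (one year) → Jun 7, 2306 (38 left).
Jun has 30 days: +24 → Jul 1, 2306 (14 left).
+14 → Jul 15, 2306.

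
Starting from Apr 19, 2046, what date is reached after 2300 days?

+365 (one year) → Apr 19, 2047 (1935 left).
+366 (one year; includes Feb 29, 2048) → Apr 19, 2048 (1569 left).
+365 (one year) → Apr 19, 2049 (1204 left).
+365 (one year) → Apr 19, 2050 (839 left).
+365 (one year) → Apr 19, 2051 (474 left).
+366 (one year; includes Feb 29, 2052) → Apr 19, 2052 (108 left).
Apr has 30 days: +12 → May 1, 2052 (96 left).
May has 31 days: +31 → Jun 1, 2052 (65 left).
Jun has 30 days: +30 → Jul 1, 2052 (35 left).
Jul has 31 days: +31 → Aug 1, 2052 (4 left).
+4 → Aug 5, 2052.

August 5, 2052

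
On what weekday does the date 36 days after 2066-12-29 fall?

Thursday

Dec 29, 2066 is a Wednesday.
36 mod 7 = 1, so 36 days after a Wednesday is Wednesday + 1 = Thursday.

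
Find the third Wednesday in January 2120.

January 17, 2120

January 1, 2120 is a Monday.
The first Wednesday is therefore January 3 (2 days later).
The third Wednesday is 3 + 2×7 = January 17.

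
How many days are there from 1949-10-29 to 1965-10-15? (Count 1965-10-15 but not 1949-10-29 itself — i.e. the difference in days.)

5830

Oct 29, 1949 → Oct 29, 1950: 365 days.
Oct 29, 1950 → Oct 29, 1951: 365 days.
Oct 29, 1951 → Oct 29, 1952: 366 days (Feb 29, 1952 is in that span).
Oct 29, 1952 → Oct 29, 1953: 365 days.
Oct 29, 1953 → Oct 29, 1954: 365 days.
Oct 29, 1954 → Oct 29, 1955: 365 days.
Oct 29, 1955 → Oct 29, 1956: 366 days (Feb 29, 1956 is in that span).
Oct 29, 1956 → Oct 29, 1957: 365 days.
Oct 29, 1957 → Oct 29, 1958: 365 days.
Oct 29, 1958 → Oct 29, 1959: 365 days.
Oct 29, 1959 → Oct 29, 1960: 366 days (Feb 29, 1960 is in that span).
Oct 29, 1960 → Oct 29, 1961: 365 days.
Oct 29, 1961 → Oct 29, 1962: 365 days.
Oct 29, 1962 → Oct 29, 1963: 365 days.
Oct 29, 1963 → Oct 29, 1964: 366 days (Feb 29, 1964 is in that span).
Oct 29, 1964 → Nov 29, 1964: 31 days (October has 31).
Nov 29, 1964 → Dec 29, 1964: 30 days (November has 30).
Dec 29, 1964 → Jan 29, 1965: 31 days (December has 31).
Jan 29, 1965 → Feb 28, 1965: 30 days (January has 31).
Feb 28, 1965 → Mar 28, 1965: 28 days (February has 28).
Mar 28, 1965 → Apr 28, 1965: 31 days (March has 31).
Apr 28, 1965 → May 28, 1965: 30 days (April has 30).
May 28, 1965 → Jun 28, 1965: 31 days (May has 31).
Jun 28, 1965 → Jul 28, 1965: 30 days (June has 30).
Jul 28, 1965 → Aug 28, 1965: 31 days (July has 31).
Aug 28, 1965 → Sep 28, 1965: 31 days (August has 31).
Sep 28, 1965 → Oct 15, 1965: 17 days.
Total: 5830 days.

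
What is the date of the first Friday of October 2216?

October 1, 2216 is a Tuesday.
The first Friday is therefore October 4 (3 days later).

October 4, 2216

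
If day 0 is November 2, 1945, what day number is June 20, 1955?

3517

Nov 2, 1945 → Nov 2, 1946: 365 days.
Nov 2, 1946 → Nov 2, 1947: 365 days.
Nov 2, 1947 → Nov 2, 1948: 366 days (Feb 29, 1948 is in that span).
Nov 2, 1948 → Nov 2, 1949: 365 days.
Nov 2, 1949 → Nov 2, 1950: 365 days.
Nov 2, 1950 → Nov 2, 1951: 365 days.
Nov 2, 1951 → Nov 2, 1952: 366 days (Feb 29, 1952 is in that span).
Nov 2, 1952 → Nov 2, 1953: 365 days.
Nov 2, 1953 → Nov 2, 1954: 365 days.
Nov 2, 1954 → Dec 2, 1954: 30 days (November has 30).
Dec 2, 1954 → Jan 2, 1955: 31 days (December has 31).
Jan 2, 1955 → Feb 2, 1955: 31 days (January has 31).
Feb 2, 1955 → Mar 2, 1955: 28 days (February has 28).
Mar 2, 1955 → Apr 2, 1955: 31 days (March has 31).
Apr 2, 1955 → May 2, 1955: 30 days (April has 30).
May 2, 1955 → Jun 2, 1955: 31 days (May has 31).
Jun 2, 1955 → Jun 20, 1955: 18 days.
Total: 3517 days.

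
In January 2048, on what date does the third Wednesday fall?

January 15, 2048

January 1, 2048 is a Wednesday.
The first Wednesday is therefore January 1 (same day).
The third Wednesday is 1 + 2×7 = January 15.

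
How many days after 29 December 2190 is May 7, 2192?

495

Dec 29, 2190 → Dec 29, 2191: 365 days.
Dec 29, 2191 → Jan 29, 2192: 31 days (December has 31).
Jan 29, 2192 → Feb 29, 2192: 31 days (January has 31).
Feb 29, 2192 → Mar 29, 2192: 29 days (February has 29).
Mar 29, 2192 → Apr 29, 2192: 31 days (March has 31).
Apr 29, 2192 → May 7, 2192: 8 days.
Total: 495 days.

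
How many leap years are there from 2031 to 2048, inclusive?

5

Multiples of 4 in [2031,2048]: 5.
Of those, multiples of 100: 0 (not leap unless ÷400).
Multiples of 400: 0.
Leap years = 5 − 0 + 0 = 5.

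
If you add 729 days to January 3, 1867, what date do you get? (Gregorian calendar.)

+365 (one year) → Jan 3, 1868 (364 left).
Jan has 31 days: +29 → Feb 1, 1868 (335 left).
Feb has 29 days: +29 → Mar 1, 1868 (306 left).
Mar has 31 days: +31 → Apr 1, 1868 (275 left).
Apr has 30 days: +30 → May 1, 1868 (245 left).
May has 31 days: +31 → Jun 1, 1868 (214 left).
Jun has 30 days: +30 → Jul 1, 1868 (184 left).
Jul has 31 days: +31 → Aug 1, 1868 (153 left).
Aug has 31 days: +31 → Sep 1, 1868 (122 left).
Sep has 30 days: +30 → Oct 1, 1868 (92 left).
Oct has 31 days: +31 → Nov 1, 1868 (61 left).
Nov has 30 days: +30 → Dec 1, 1868 (31 left).
Dec has 31 days: +31 → Jan 1, 1869 (0 left).

January 1, 1869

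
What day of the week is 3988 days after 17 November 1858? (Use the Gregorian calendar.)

Monday

First find the weekday of Nov 17, 1858. Doomsday rule: the anchor day for the 1800s is Friday. For year 58: 58÷12 = 4 r 10, and 10÷4 = 2, so 4+10+2 = 16.
Friday + 16 ≡ Sunday — that's 1858's doomsday.
In November the doomsday date is Nov 7.
Nov 17 is 10 days after Nov 7; 10 mod 7 = 3, so Sunday + 3 = Wednesday.
3988 mod 7 = 5, so 3988 days after a Wednesday is Wednesday + 5 = Monday.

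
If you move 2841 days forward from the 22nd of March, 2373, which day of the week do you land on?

Wednesday

First find the weekday of Mar 22, 2373. Doomsday rule: the anchor day for the 2300s is Wednesday. For year 73: 73÷12 = 6 r 1, and 1÷4 = 0, so 6+1+0 = 7.
Wednesday + 7 ≡ Wednesday — that's 2373's doomsday.
In March the doomsday date is Mar 14.
Mar 22 is 8 days after Mar 14; 8 mod 7 = 1, so Wednesday + 1 = Thursday.
2841 mod 7 = 6, so 2841 days after a Thursday is Thursday + 6 = Wednesday.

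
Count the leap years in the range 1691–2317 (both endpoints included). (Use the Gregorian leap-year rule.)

151

Multiples of 4 in [1691,2317]: 157.
Of those, multiples of 100: 7 (not leap unless ÷400).
Multiples of 400: 1.
Leap years = 157 − 7 + 1 = 151.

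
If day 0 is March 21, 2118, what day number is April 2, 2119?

377

Mar 21, 2118 → Apr 21, 2118: 31 days (March has 31).
Apr 21, 2118 → May 21, 2118: 30 days (April has 30).
May 21, 2118 → Jun 21, 2118: 31 days (May has 31).
Jun 21, 2118 → Jul 21, 2118: 30 days (June has 30).
Jul 21, 2118 → Aug 21, 2118: 31 days (July has 31).
Aug 21, 2118 → Sep 21, 2118: 31 days (August has 31).
Sep 21, 2118 → Oct 21, 2118: 30 days (September has 30).
Oct 21, 2118 → Nov 21, 2118: 31 days (October has 31).
Nov 21, 2118 → Dec 21, 2118: 30 days (November has 30).
Dec 21, 2118 → Jan 21, 2119: 31 days (December has 31).
Jan 21, 2119 → Feb 21, 2119: 31 days (January has 31).
Feb 21, 2119 → Mar 21, 2119: 28 days (February has 28).
Mar 21, 2119 → Apr 2, 2119: 12 days.
Total: 377 days.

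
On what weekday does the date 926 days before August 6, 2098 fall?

Monday

Aug 6, 2098 is a Wednesday.
926 mod 7 = 2, so 926 days before a Wednesday is Wednesday − 2 = Monday.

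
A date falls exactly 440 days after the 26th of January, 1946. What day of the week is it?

Friday

First find the weekday of Jan 26, 1946. Doomsday rule: the anchor day for the 1900s is Wednesday. For year 46: 46÷12 = 3 r 10, and 10÷4 = 2, so 3+10+2 = 15.
Wednesday + 15 ≡ Thursday — that's 1946's doomsday.
In January the doomsday date is Jan 3 (1946 is not a leap year).
Jan 26 is 23 days after Jan 3; 23 mod 7 = 2, so Thursday + 2 = Saturday.
440 mod 7 = 6, so 440 days after a Saturday is Saturday + 6 = Friday.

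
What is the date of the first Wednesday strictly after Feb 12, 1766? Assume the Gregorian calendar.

February 19, 1766

Feb 12, 1766 is a Wednesday.
From Wednesday to the next Wednesday is 7 days.
Feb 12, 1766 + 7 = Feb 19, 1766.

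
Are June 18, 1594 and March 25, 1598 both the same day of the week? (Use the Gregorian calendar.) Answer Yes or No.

No

From Jun 18, 1594 to Mar 25, 1598 is 1376 days.
1376 mod 7 = 4, so they are different weekdays.
(Jun 18, 1594 is a Saturday; Mar 25, 1598 is a Wednesday.)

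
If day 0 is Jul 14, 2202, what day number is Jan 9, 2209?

2371

Jul 14, 2202 → Jul 14, 2203: 365 days.
Jul 14, 2203 → Jul 14, 2204: 366 days (Feb 29, 2204 is in that span).
Jul 14, 2204 → Jul 14, 2205: 365 days.
Jul 14, 2205 → Jul 14, 2206: 365 days.
Jul 14, 2206 → Jul 14, 2207: 365 days.
Jul 14, 2207 → Jul 14, 2208: 366 days (Feb 29, 2208 is in that span).
Jul 14, 2208 → Aug 14, 2208: 31 days (July has 31).
Aug 14, 2208 → Sep 14, 2208: 31 days (August has 31).
Sep 14, 2208 → Oct 14, 2208: 30 days (September has 30).
Oct 14, 2208 → Nov 14, 2208: 31 days (October has 31).
Nov 14, 2208 → Dec 14, 2208: 30 days (November has 30).
Dec 14, 2208 → Jan 9, 2209: 26 days.
Total: 2371 days.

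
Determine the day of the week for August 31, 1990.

Friday

Doomsday rule: the anchor day for the 1900s is Wednesday. For year 90: 90÷12 = 7 r 6, and 6÷4 = 1, so 7+6+1 = 14.
Wednesday + 14 ≡ Wednesday — that's 1990's doomsday.
In August the doomsday date is Aug 8.
Aug 31 is 23 days after Aug 8; 23 mod 7 = 2, so Wednesday + 2 = Friday.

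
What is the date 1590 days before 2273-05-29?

−365 (one year) → May 29, 2272 (1225 left).
−366 (one year; includes Feb 29, 2272) → May 29, 2271 (859 left).
−365 (one year) → May 29, 2270 (494 left).
−365 (one year) → May 29, 2269 (129 left).
−29 → Apr 30, 2269 (end of Apr, 30 days; 100 left).
−30 → Mar 31, 2269 (end of Mar, 31 days; 70 left).
−31 → Feb 28, 2269 (end of Feb, 28 days; 39 left).
−28 → Jan 31, 2269 (end of Jan, 31 days; 11 left).
−11 → Jan 20, 2269.

January 20, 2269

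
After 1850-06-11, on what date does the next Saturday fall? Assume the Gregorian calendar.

June 15, 1850

Jun 11, 1850 is a Tuesday.
From Tuesday to the next Saturday is 4 days.
Jun 11, 1850 + 4 = Jun 15, 1850.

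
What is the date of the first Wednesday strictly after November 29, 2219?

Nov 29, 2219 is a Monday.
From Monday to the next Wednesday is 2 days.
Nov 29, 2219 + 2 = Dec 1, 2219.

December 1, 2219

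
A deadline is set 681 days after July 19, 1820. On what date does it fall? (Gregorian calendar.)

+365 (one year) → Jul 19, 1821 (316 left).
Jul has 31 days: +13 → Aug 1, 1821 (303 left).
Aug has 31 days: +31 → Sep 1, 1821 (272 left).
Sep has 30 days: +30 → Oct 1, 1821 (242 left).
Oct has 31 days: +31 → Nov 1, 1821 (211 left).
Nov has 30 days: +30 → Dec 1, 1821 (181 left).
Dec has 31 days: +31 → Jan 1, 1822 (150 left).
Jan has 31 days: +31 → Feb 1, 1822 (119 left).
Feb has 28 days: +28 → Mar 1, 1822 (91 left).
Mar has 31 days: +31 → Apr 1, 1822 (60 left).
Apr has 30 days: +30 → May 1, 1822 (30 left).
+30 → May 31, 1822.

May 31, 1822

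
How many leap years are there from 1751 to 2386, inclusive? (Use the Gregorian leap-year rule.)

Multiples of 4 in [1751,2386]: 159.
Of those, multiples of 100: 6 (not leap unless ÷400).
Multiples of 400: 1.
Leap years = 159 − 6 + 1 = 154.

154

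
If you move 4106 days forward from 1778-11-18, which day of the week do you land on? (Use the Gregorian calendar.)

Nov 18, 1778 is a Wednesday.
4106 mod 7 = 4, so 4106 days after a Wednesday is Wednesday + 4 = Sunday.

Sunday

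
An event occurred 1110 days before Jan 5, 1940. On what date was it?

−365 (one year) → Jan 5, 1939 (745 left).
−365 (one year) → Jan 5, 1938 (380 left).
−5 → Dec 31, 1937 (end of Dec, 31 days; 375 left).
−31 → Nov 30, 1937 (end of Nov, 30 days; 344 left).
−30 → Oct 31, 1937 (end of Oct, 31 days; 314 left).
−31 → Sep 30, 1937 (end of Sep, 30 days; 283 left).
−30 → Aug 31, 1937 (end of Aug, 31 days; 253 left).
−31 → Jul 31, 1937 (end of Jul, 31 days; 222 left).
−31 → Jun 30, 1937 (end of Jun, 30 days; 191 left).
−30 → May 31, 1937 (end of May, 31 days; 161 left).
−31 → Apr 30, 1937 (end of Apr, 30 days; 130 left).
−30 → Mar 31, 1937 (end of Mar, 31 days; 100 left).
−31 → Feb 28, 1937 (end of Feb, 28 days; 69 left).
−28 → Jan 31, 1937 (end of Jan, 31 days; 41 left).
−31 → Dec 31, 1936 (end of Dec, 31 days; 10 left).
−10 → Dec 21, 1936.

December 21, 1936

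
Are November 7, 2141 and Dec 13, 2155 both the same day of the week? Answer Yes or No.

From Nov 7, 2141 to Dec 13, 2155 is 5149 days.
5149 mod 7 = 4, so they are different weekdays.
(Nov 7, 2141 is a Tuesday; Dec 13, 2155 is a Saturday.)

No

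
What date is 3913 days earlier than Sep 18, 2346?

−365 (one year) → Sep 18, 2345 (3548 left).
−365 (one year) → Sep 18, 2344 (3183 left).
−366 (one year; includes Feb 29, 2344) → Sep 18, 2343 (2817 left).
−365 (one year) → Sep 18, 2342 (2452 left).
−365 (one year) → Sep 18, 2341 (2087 left).
−365 (one year) → Sep 18, 2340 (1722 left).
−366 (one year; includes Feb 29, 2340) → Sep 18, 2339 (1356 left).
−365 (one year) → Sep 18, 2338 (991 left).
−365 (one year) → Sep 18, 2337 (626 left).
−365 (one year) → Sep 18, 2336 (261 left).
−18 → Aug 31, 2336 (end of Aug, 31 days; 243 left).
−31 → Jul 31, 2336 (end of Jul, 31 days; 212 left).
−31 → Jun 30, 2336 (end of Jun, 30 days; 181 left).
−30 → May 31, 2336 (end of May, 31 days; 151 left).
−31 → Apr 30, 2336 (end of Apr, 30 days; 120 left).
−30 → Mar 31, 2336 (end of Mar, 31 days; 90 left).
−31 → Feb 29, 2336 (end of Feb, 29 days; 59 left).
−29 → Jan 31, 2336 (end of Jan, 31 days; 30 left).
−30 → Jan 1, 2336.

January 1, 2336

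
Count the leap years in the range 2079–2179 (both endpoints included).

Multiples of 4 in [2079,2179]: 25.
Of those, multiples of 100: 1 (not leap unless ÷400).
Multiples of 400: 0.
Leap years = 25 − 1 + 0 = 24.

24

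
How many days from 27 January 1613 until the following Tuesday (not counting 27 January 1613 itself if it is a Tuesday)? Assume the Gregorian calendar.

2

Jan 27, 1613 is a Sunday.
From Sunday to the next Tuesday is 2 days.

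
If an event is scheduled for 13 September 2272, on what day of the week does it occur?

Friday

Doomsday rule: the anchor day for the 2200s is Friday. For year 72: 72÷12 = 6 r 0, and 0÷4 = 0, so 6+0+0 = 6.
Friday + 6 ≡ Thursday — that's 2272's doomsday.
In September the doomsday date is Sep 5.
Sep 13 is 8 days after Sep 5; 8 mod 7 = 1, so Thursday + 1 = Friday.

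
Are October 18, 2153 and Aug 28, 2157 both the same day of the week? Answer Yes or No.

From Oct 18, 2153 to Aug 28, 2157 is 1410 days.
1410 mod 7 = 3, so they are different weekdays.
(Oct 18, 2153 is a Thursday; Aug 28, 2157 is a Sunday.)

No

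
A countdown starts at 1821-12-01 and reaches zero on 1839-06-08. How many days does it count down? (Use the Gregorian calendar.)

Dec 1, 1821 → Dec 1, 1822: 365 days.
Dec 1, 1822 → Dec 1, 1823: 365 days.
Dec 1, 1823 → Dec 1, 1824: 366 days (Feb 29, 1824 is in that span).
Dec 1, 1824 → Dec 1, 1825: 365 days.
Dec 1, 1825 → Dec 1, 1826: 365 days.
Dec 1, 1826 → Dec 1, 1827: 365 days.
Dec 1, 1827 → Dec 1, 1828: 366 days (Feb 29, 1828 is in that span).
Dec 1, 1828 → Dec 1, 1829: 365 days.
Dec 1, 1829 → Dec 1, 1830: 365 days.
Dec 1, 1830 → Dec 1, 1831: 365 days.
Dec 1, 1831 → Dec 1, 1832: 366 days (Feb 29, 1832 is in that span).
Dec 1, 1832 → Dec 1, 1833: 365 days.
Dec 1, 1833 → Dec 1, 1834: 365 days.
Dec 1, 1834 → Dec 1, 1835: 365 days.
Dec 1, 1835 → Dec 1, 1836: 366 days (Feb 29, 1836 is in that span).
Dec 1, 1836 → Dec 1, 1837: 365 days.
Dec 1, 1837 → Dec 1, 1838: 365 days.
Dec 1, 1838 → Jan 1, 1839: 31 days (December has 31).
Jan 1, 1839 → Feb 1, 1839: 31 days (January has 31).
Feb 1, 1839 → Mar 1, 1839: 28 days (February has 28).
Mar 1, 1839 → Apr 1, 1839: 31 days (March has 31).
Apr 1, 1839 → May 1, 1839: 30 days (April has 30).
May 1, 1839 → Jun 1, 1839: 31 days (May has 31).
Jun 1, 1839 → Jun 8, 1839: 7 days.
Total: 6398 days.

6398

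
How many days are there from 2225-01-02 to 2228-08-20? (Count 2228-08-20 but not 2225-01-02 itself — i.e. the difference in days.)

Jan 2, 2225 → Jan 2, 2226: 365 days.
Jan 2, 2226 → Jan 2, 2227: 365 days.
Jan 2, 2227 → Jan 2, 2228: 365 days.
Jan 2, 2228 → Feb 2, 2228: 31 days (January has 31).
Feb 2, 2228 → Mar 2, 2228: 29 days (February has 29).
Mar 2, 2228 → Apr 2, 2228: 31 days (March has 31).
Apr 2, 2228 → May 2, 2228: 30 days (April has 30).
May 2, 2228 → Jun 2, 2228: 31 days (May has 31).
Jun 2, 2228 → Jul 2, 2228: 30 days (June has 30).
Jul 2, 2228 → Aug 2, 2228: 31 days (July has 31).
Aug 2, 2228 → Aug 20, 2228: 18 days.
Total: 1326 days.

1326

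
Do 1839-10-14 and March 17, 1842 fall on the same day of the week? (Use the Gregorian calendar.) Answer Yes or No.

From Oct 14, 1839 to Mar 17, 1842 is 885 days.
885 mod 7 = 3, so they are different weekdays.
(Oct 14, 1839 is a Monday; Mar 17, 1842 is a Thursday.)

No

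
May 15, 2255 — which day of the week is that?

Doomsday rule: the anchor day for the 2200s is Friday. For year 55: 55÷12 = 4 r 7, and 7÷4 = 1, so 4+7+1 = 12.
Friday + 12 ≡ Wednesday — that's 2255's doomsday.
In May the doomsday date is May 9.
May 15 is 6 days after May 9; 6 mod 7 = 6, so Wednesday + 6 = Tuesday.

Tuesday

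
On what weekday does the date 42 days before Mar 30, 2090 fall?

First find the weekday of Mar 30, 2090. Doomsday rule: the anchor day for the 2000s is Tuesday. For year 90: 90÷12 = 7 r 6, and 6÷4 = 1, so 7+6+1 = 14.
Tuesday + 14 ≡ Tuesday — that's 2090's doomsday.
In March the doomsday date is Mar 14.
Mar 30 is 16 days after Mar 14; 16 mod 7 = 2, so Tuesday + 2 = Thursday.
42 mod 7 = 0, so 42 days before a Thursday is Thursday − 0 = Thursday.

Thursday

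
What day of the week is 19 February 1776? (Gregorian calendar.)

Doomsday rule: the anchor day for the 1700s is Sunday. For year 76: 76÷12 = 6 r 4, and 4÷4 = 1, so 6+4+1 = 11.
Sunday + 11 ≡ Thursday — that's 1776's doomsday.
In February the doomsday date is Feb 29 (1776 is a leap year (divisible by 4)).
Feb 19 is 10 days before Feb 29; 10 mod 7 = 3, so Thursday − 3 = Monday.

Monday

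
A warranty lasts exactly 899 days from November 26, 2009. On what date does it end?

+365 (one year) → Nov 26, 2010 (534 left).
+365 (one year) → Nov 26, 2011 (169 left).
Nov has 30 days: +5 → Dec 1, 2011 (164 left).
Dec has 31 days: +31 → Jan 1, 2012 (133 left).
Jan has 31 days: +31 → Feb 1, 2012 (102 left).
Feb has 29 days: +29 → Mar 1, 2012 (73 left).
Mar has 31 days: +31 → Apr 1, 2012 (42 left).
Apr has 30 days: +30 → May 1, 2012 (12 left).
+12 → May 13, 2012.

May 13, 2012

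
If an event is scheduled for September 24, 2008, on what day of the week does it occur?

Wednesday

Doomsday rule: the anchor day for the 2000s is Tuesday. For year 08: 8÷12 = 0 r 8, and 8÷4 = 2, so 0+8+2 = 10.
Tuesday + 10 ≡ Friday — that's 2008's doomsday.
In September the doomsday date is Sep 5.
Sep 24 is 19 days after Sep 5; 19 mod 7 = 5, so Friday + 5 = Wednesday.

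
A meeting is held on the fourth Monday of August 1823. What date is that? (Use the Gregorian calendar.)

August 25, 1823

August 1, 1823 is a Friday.
The first Monday is therefore August 4 (3 days later).
The fourth Monday is 4 + 3×7 = August 25.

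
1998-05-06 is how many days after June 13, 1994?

Jun 13, 1994 → Jun 13, 1995: 365 days.
Jun 13, 1995 → Jun 13, 1996: 366 days (Feb 29, 1996 is in that span).
Jun 13, 1996 → Jun 13, 1997: 365 days.
Jun 13, 1997 → Jul 13, 1997: 30 days (June has 30).
Jul 13, 1997 → Aug 13, 1997: 31 days (July has 31).
Aug 13, 1997 → Sep 13, 1997: 31 days (August has 31).
Sep 13, 1997 → Oct 13, 1997: 30 days (September has 30).
Oct 13, 1997 → Nov 13, 1997: 31 days (October has 31).
Nov 13, 1997 → Dec 13, 1997: 30 days (November has 30).
Dec 13, 1997 → Jan 13, 1998: 31 days (December has 31).
Jan 13, 1998 → Feb 13, 1998: 31 days (January has 31).
Feb 13, 1998 → Mar 13, 1998: 28 days (February has 28).
Mar 13, 1998 → Apr 13, 1998: 31 days (March has 31).
Apr 13, 1998 → May 6, 1998: 23 days.
Total: 1423 days.

1423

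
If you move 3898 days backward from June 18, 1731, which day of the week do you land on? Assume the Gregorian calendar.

First find the weekday of Jun 18, 1731. Doomsday rule: the anchor day for the 1700s is Sunday. For year 31: 31÷12 = 2 r 7, and 7÷4 = 1, so 2+7+1 = 10.
Sunday + 10 ≡ Wednesday — that's 1731's doomsday.
In June the doomsday date is Jun 6.
Jun 18 is 12 days after Jun 6; 12 mod 7 = 5, so Wednesday + 5 = Monday.
3898 mod 7 = 6, so 3898 days before a Monday is Monday − 6 = Tuesday.

Tuesday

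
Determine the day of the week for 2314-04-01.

Doomsday rule: the anchor day for the 2300s is Wednesday. For year 14: 14÷12 = 1 r 2, and 2÷4 = 0, so 1+2+0 = 3.
Wednesday + 3 ≡ Saturday — that's 2314's doomsday.
In April the doomsday date is Apr 4.
Apr 1 is 3 days before Apr 4; 3 mod 7 = 3, so Saturday − 3 = Wednesday.

Wednesday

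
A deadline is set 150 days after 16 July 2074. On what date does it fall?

Jul has 31 days: +16 → Aug 1, 2074 (134 left).
Aug has 31 days: +31 → Sep 1, 2074 (103 left).
Sep has 30 days: +30 → Oct 1, 2074 (73 left).
Oct has 31 days: +31 → Nov 1, 2074 (42 left).
Nov has 30 days: +30 → Dec 1, 2074 (12 left).
+12 → Dec 13, 2074.

December 13, 2074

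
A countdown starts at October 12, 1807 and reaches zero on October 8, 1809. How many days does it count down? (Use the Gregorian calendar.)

727

Oct 12, 1807 → Oct 12, 1808: 366 days (Feb 29, 1808 is in that span).
Oct 12, 1808 → Nov 12, 1808: 31 days (October has 31).
Nov 12, 1808 → Dec 12, 1808: 30 days (November has 30).
Dec 12, 1808 → Jan 12, 1809: 31 days (December has 31).
Jan 12, 1809 → Feb 12, 1809: 31 days (January has 31).
Feb 12, 1809 → Mar 12, 1809: 28 days (February has 28).
Mar 12, 1809 → Apr 12, 1809: 31 days (March has 31).
Apr 12, 1809 → May 12, 1809: 30 days (April has 30).
May 12, 1809 → Jun 12, 1809: 31 days (May has 31).
Jun 12, 1809 → Jul 12, 1809: 30 days (June has 30).
Jul 12, 1809 → Aug 12, 1809: 31 days (July has 31).
Aug 12, 1809 → Sep 12, 1809: 31 days (August has 31).
Sep 12, 1809 → Oct 8, 1809: 26 days.
Total: 727 days.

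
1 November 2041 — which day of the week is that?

January 1, 2041 is a Tuesday.
Jan 1, 2041 → Feb 1, 2041: 31 days (January has 31).
Feb 1, 2041 → Mar 1, 2041: 28 days (February has 28).
Mar 1, 2041 → Apr 1, 2041: 31 days (March has 31).
Apr 1, 2041 → May 1, 2041: 30 days (April has 30).
May 1, 2041 → Jun 1, 2041: 31 days (May has 31).
Jun 1, 2041 → Jul 1, 2041: 30 days (June has 30).
Jul 1, 2041 → Aug 1, 2041: 31 days (July has 31).
Aug 1, 2041 → Sep 1, 2041: 31 days (August has 31).
Sep 1, 2041 → Oct 1, 2041: 30 days (September has 30).
Oct 1, 2041 → Nov 1, 2041: 31 days.
Total: 304 days.
304 mod 7 = 3, so Tuesday + 3 = Friday.

Friday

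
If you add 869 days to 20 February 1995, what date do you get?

+365 (one year) → Feb 20, 1996 (504 left).
+366 (one year; includes Feb 29, 1996) → Feb 20, 1997 (138 left).
Feb has 28 days: +9 → Mar 1, 1997 (129 left).
Mar has 31 days: +31 → Apr 1, 1997 (98 left).
Apr has 30 days: +30 → May 1, 1997 (68 left).
May has 31 days: +31 → Jun 1, 1997 (37 left).
Jun has 30 days: +30 → Jul 1, 1997 (7 left).
+7 → Jul 8, 1997.

July 8, 1997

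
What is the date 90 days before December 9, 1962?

September 10, 1962

−9 → Nov 30, 1962 (end of Nov, 30 days; 81 left).
−30 → Oct 31, 1962 (end of Oct, 31 days; 51 left).
−31 → Sep 30, 1962 (end of Sep, 30 days; 20 left).
−20 → Sep 10, 1962.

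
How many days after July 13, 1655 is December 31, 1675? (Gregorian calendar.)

7476

Jul 13, 1655 → Jul 13, 1656: 366 days (Feb 29, 1656 is in that span).
Jul 13, 1656 → Jul 13, 1657: 365 days.
Jul 13, 1657 → Jul 13, 1658: 365 days.
Jul 13, 1658 → Jul 13, 1659: 365 days.
Jul 13, 1659 → Jul 13, 1660: 366 days (Feb 29, 1660 is in that span).
Jul 13, 1660 → Jul 13, 1661: 365 days.
Jul 13, 1661 → Jul 13, 1662: 365 days.
Jul 13, 1662 → Jul 13, 1663: 365 days.
Jul 13, 1663 → Jul 13, 1664: 366 days (Feb 29, 1664 is in that span).
Jul 13, 1664 → Jul 13, 1665: 365 days.
Jul 13, 1665 → Jul 13, 1666: 365 days.
Jul 13, 1666 → Jul 13, 1667: 365 days.
Jul 13, 1667 → Jul 13, 1668: 366 days (Feb 29, 1668 is in that span).
Jul 13, 1668 → Jul 13, 1669: 365 days.
Jul 13, 1669 → Jul 13, 1670: 365 days.
Jul 13, 1670 → Jul 13, 1671: 365 days.
Jul 13, 1671 → Jul 13, 1672: 366 days (Feb 29, 1672 is in that span).
Jul 13, 1672 → Jul 13, 1673: 365 days.
Jul 13, 1673 → Jul 13, 1674: 365 days.
Jul 13, 1674 → Jul 13, 1675: 365 days.
Jul 13, 1675 → Aug 13, 1675: 31 days (July has 31).
Aug 13, 1675 → Sep 13, 1675: 31 days (August has 31).
Sep 13, 1675 → Oct 13, 1675: 30 days (September has 30).
Oct 13, 1675 → Nov 13, 1675: 31 days (October has 31).
Nov 13, 1675 → Dec 13, 1675: 30 days (November has 30).
Dec 13, 1675 → Dec 31, 1675: 18 days.
Total: 7476 days.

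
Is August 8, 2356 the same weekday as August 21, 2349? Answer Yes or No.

From Aug 21, 2349 to Aug 8, 2356 is 2544 days.
2544 mod 7 = 3, so they are different weekdays.
(Aug 21, 2349 is a Sunday; Aug 8, 2356 is a Wednesday.)

No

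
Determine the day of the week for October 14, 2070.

Tuesday

January 1, 2070 is a Wednesday.
Jan 1, 2070 → Feb 1, 2070: 31 days (January has 31).
Feb 1, 2070 → Mar 1, 2070: 28 days (February has 28).
Mar 1, 2070 → Apr 1, 2070: 31 days (March has 31).
Apr 1, 2070 → May 1, 2070: 30 days (April has 30).
May 1, 2070 → Jun 1, 2070: 31 days (May has 31).
Jun 1, 2070 → Jul 1, 2070: 30 days (June has 30).
Jul 1, 2070 → Aug 1, 2070: 31 days (July has 31).
Aug 1, 2070 → Sep 1, 2070: 31 days (August has 31).
Sep 1, 2070 → Oct 1, 2070: 30 days (September has 30).
Oct 1, 2070 → Oct 14, 2070: 13 days.
Total: 286 days.
286 mod 7 = 6, so Wednesday + 6 = Tuesday.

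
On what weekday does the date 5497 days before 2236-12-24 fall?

Thursday

First find the weekday of Dec 24, 2236. Doomsday rule: the anchor day for the 2200s is Friday. For year 36: 36÷12 = 3 r 0, and 0÷4 = 0, so 3+0+0 = 3.
Friday + 3 ≡ Monday — that's 2236's doomsday.
In December the doomsday date is Dec 12.
Dec 24 is 12 days after Dec 12; 12 mod 7 = 5, so Monday + 5 = Saturday.
5497 mod 7 = 2, so 5497 days before a Saturday is Saturday − 2 = Thursday.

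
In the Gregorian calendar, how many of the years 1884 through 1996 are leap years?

28

Multiples of 4 in [1884,1996]: 29.
Of those, multiples of 100: 1 (not leap unless ÷400).
Multiples of 400: 0.
Leap years = 29 − 1 + 0 = 28.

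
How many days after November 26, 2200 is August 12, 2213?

Nov 26, 2200 → Nov 26, 2201: 365 days.
Nov 26, 2201 → Nov 26, 2202: 365 days.
Nov 26, 2202 → Nov 26, 2203: 365 days.
Nov 26, 2203 → Nov 26, 2204: 366 days (Feb 29, 2204 is in that span).
Nov 26, 2204 → Nov 26, 2205: 365 days.
Nov 26, 2205 → Nov 26, 2206: 365 days.
Nov 26, 2206 → Nov 26, 2207: 365 days.
Nov 26, 2207 → Nov 26, 2208: 366 days (Feb 29, 2208 is in that span).
Nov 26, 2208 → Nov 26, 2209: 365 days.
Nov 26, 2209 → Nov 26, 2210: 365 days.
Nov 26, 2210 → Nov 26, 2211: 365 days.
Nov 26, 2211 → Nov 26, 2212: 366 days (Feb 29, 2212 is in that span).
Nov 26, 2212 → Dec 26, 2212: 30 days (November has 30).
Dec 26, 2212 → Jan 26, 2213: 31 days (December has 31).
Jan 26, 2213 → Feb 26, 2213: 31 days (January has 31).
Feb 26, 2213 → Mar 26, 2213: 28 days (February has 28).
Mar 26, 2213 → Apr 26, 2213: 31 days (March has 31).
Apr 26, 2213 → May 26, 2213: 30 days (April has 30).
May 26, 2213 → Jun 26, 2213: 31 days (May has 31).
Jun 26, 2213 → Jul 26, 2213: 30 days (June has 30).
Jul 26, 2213 → Aug 12, 2213: 17 days.
Total: 4642 days.

4642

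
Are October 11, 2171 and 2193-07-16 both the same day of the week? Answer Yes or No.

From Oct 11, 2171 to Jul 16, 2193 is 7949 days.
7949 mod 7 = 4, so they are different weekdays.
(Oct 11, 2171 is a Friday; Jul 16, 2193 is a Tuesday.)

No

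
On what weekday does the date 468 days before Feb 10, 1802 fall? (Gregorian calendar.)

Thursday

First find the weekday of Feb 10, 1802. Doomsday rule: the anchor day for the 1800s is Friday. For year 02: 2÷12 = 0 r 2, and 2÷4 = 0, so 0+2+0 = 2.
Friday + 2 ≡ Sunday — that's 1802's doomsday.
In February the doomsday date is Feb 28 (1802 is not a leap year).
Feb 10 is 18 days before Feb 28; 18 mod 7 = 4, so Sunday − 4 = Wednesday.
468 mod 7 = 6, so 468 days before a Wednesday is Wednesday − 6 = Thursday.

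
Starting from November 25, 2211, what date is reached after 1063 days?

October 23, 2214

+366 (one year; includes Feb 29, 2212) → Nov 25, 2212 (697 left).
+365 (one year) → Nov 25, 2213 (332 left).
Nov has 30 days: +6 → Dec 1, 2213 (326 left).
Dec has 31 days: +31 → Jan 1, 2214 (295 left).
Jan has 31 days: +31 → Feb 1, 2214 (264 left).
Feb has 28 days: +28 → Mar 1, 2214 (236 left).
Mar has 31 days: +31 → Apr 1, 2214 (205 left).
Apr has 30 days: +30 → May 1, 2214 (175 left).
May has 31 days: +31 → Jun 1, 2214 (144 left).
Jun has 30 days: +30 → Jul 1, 2214 (114 left).
Jul has 31 days: +31 → Aug 1, 2214 (83 left).
Aug has 31 days: +31 → Sep 1, 2214 (52 left).
Sep has 30 days: +30 → Oct 1, 2214 (22 left).
+22 → Oct 23, 2214.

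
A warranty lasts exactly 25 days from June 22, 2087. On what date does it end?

Jun has 30 days: +9 → Jul 1, 2087 (16 left).
+16 → Jul 17, 2087.

July 17, 2087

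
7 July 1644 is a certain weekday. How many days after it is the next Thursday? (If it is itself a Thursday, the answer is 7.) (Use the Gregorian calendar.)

7

Jul 7, 1644 is a Thursday.
From Thursday to the next Thursday is 7 days.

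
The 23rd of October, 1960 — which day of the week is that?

Doomsday rule: the anchor day for the 1900s is Wednesday. For year 60: 60÷12 = 5 r 0, and 0÷4 = 0, so 5+0+0 = 5.
Wednesday + 5 ≡ Monday — that's 1960's doomsday.
In October the doomsday date is Oct 10.
Oct 23 is 13 days after Oct 10; 13 mod 7 = 6, so Monday + 6 = Sunday.

Sunday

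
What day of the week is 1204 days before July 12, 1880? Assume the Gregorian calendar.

First find the weekday of Jul 12, 1880. Doomsday rule: the anchor day for the 1800s is Friday. For year 80: 80÷12 = 6 r 8, and 8÷4 = 2, so 6+8+2 = 16.
Friday + 16 ≡ Sunday — that's 1880's doomsday.
In July the doomsday date is Jul 11.
Jul 12 is 1 day after Jul 11; 1 mod 7 = 1, so Sunday + 1 = Monday.
1204 mod 7 = 0, so 1204 days before a Monday is Monday − 0 = Monday.

Monday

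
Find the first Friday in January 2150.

January 2, 2150

January 1, 2150 is a Thursday.
The first Friday is therefore January 2 (1 days later).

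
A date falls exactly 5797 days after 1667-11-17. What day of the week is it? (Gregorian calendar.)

Friday

First find the weekday of Nov 17, 1667. Doomsday rule: the anchor day for the 1600s is Tuesday. For year 67: 67÷12 = 5 r 7, and 7÷4 = 1, so 5+7+1 = 13.
Tuesday + 13 ≡ Monday — that's 1667's doomsday.
In November the doomsday date is Nov 7.
Nov 17 is 10 days after Nov 7; 10 mod 7 = 3, so Monday + 3 = Thursday.
5797 mod 7 = 1, so 5797 days after a Thursday is Thursday + 1 = Friday.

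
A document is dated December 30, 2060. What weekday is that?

Doomsday rule: the anchor day for the 2000s is Tuesday. For year 60: 60÷12 = 5 r 0, and 0÷4 = 0, so 5+0+0 = 5.
Tuesday + 5 ≡ Sunday — that's 2060's doomsday.
In December the doomsday date is Dec 12.
Dec 30 is 18 days after Dec 12; 18 mod 7 = 4, so Sunday + 4 = Thursday.

Thursday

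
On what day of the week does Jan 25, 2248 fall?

Tuesday

Doomsday rule: the anchor day for the 2200s is Friday. For year 48: 48÷12 = 4 r 0, and 0÷4 = 0, so 4+0+0 = 4.
Friday + 4 ≡ Tuesday — that's 2248's doomsday.
In January the doomsday date is Jan 4 (2248 is a leap year (divisible by 4)).
Jan 25 is 21 days after Jan 4; 21 mod 7 = 0, so Tuesday + 0 = Tuesday.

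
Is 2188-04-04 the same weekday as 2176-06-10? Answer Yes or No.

From Jun 10, 2176 to Apr 4, 2188 is 4316 days.
4316 mod 7 = 4, so they are different weekdays.
(Jun 10, 2176 is a Monday; Apr 4, 2188 is a Friday.)

No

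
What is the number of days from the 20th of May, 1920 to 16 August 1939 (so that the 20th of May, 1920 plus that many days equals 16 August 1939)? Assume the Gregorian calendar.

7027

May 20, 1920 → May 20, 1921: 365 days.
May 20, 1921 → May 20, 1922: 365 days.
May 20, 1922 → May 20, 1923: 365 days.
May 20, 1923 → May 20, 1924: 366 days (Feb 29, 1924 is in that span).
May 20, 1924 → May 20, 1925: 365 days.
May 20, 1925 → May 20, 1926: 365 days.
May 20, 1926 → May 20, 1927: 365 days.
May 20, 1927 → May 20, 1928: 366 days (Feb 29, 1928 is in that span).
May 20, 1928 → May 20, 1929: 365 days.
May 20, 1929 → May 20, 1930: 365 days.
May 20, 1930 → May 20, 1931: 365 days.
May 20, 1931 → May 20, 1932: 366 days (Feb 29, 1932 is in that span).
May 20, 1932 → May 20, 1933: 365 days.
May 20, 1933 → May 20, 1934: 365 days.
May 20, 1934 → May 20, 1935: 365 days.
May 20, 1935 → May 20, 1936: 366 days (Feb 29, 1936 is in that span).
May 20, 1936 → May 20, 1937: 365 days.
May 20, 1937 → May 20, 1938: 365 days.
May 20, 1938 → May 20, 1939: 365 days.
May 20, 1939 → Jun 20, 1939: 31 days (May has 31).
Jun 20, 1939 → Jul 20, 1939: 30 days (June has 30).
Jul 20, 1939 → Aug 16, 1939: 27 days.
Total: 7027 days.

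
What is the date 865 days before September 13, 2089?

May 2, 2087

−365 (one year) → Sep 13, 2088 (500 left).
−366 (one year; includes Feb 29, 2088) → Sep 13, 2087 (134 left).
−13 → Aug 31, 2087 (end of Aug, 31 days; 121 left).
−31 → Jul 31, 2087 (end of Jul, 31 days; 90 left).
−31 → Jun 30, 2087 (end of Jun, 30 days; 59 left).
−30 → May 31, 2087 (end of May, 31 days; 29 left).
−29 → May 2, 2087.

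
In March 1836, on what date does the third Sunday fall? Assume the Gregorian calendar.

March 1, 1836 is a Tuesday.
The first Sunday is therefore March 6 (5 days later).
The third Sunday is 6 + 2×7 = March 20.

March 20, 1836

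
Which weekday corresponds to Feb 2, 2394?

Doomsday rule: the anchor day for the 2300s is Wednesday. For year 94: 94÷12 = 7 r 10, and 10÷4 = 2, so 7+10+2 = 19.
Wednesday + 19 ≡ Monday — that's 2394's doomsday.
In February the doomsday date is Feb 28 (2394 is not a leap year).
Feb 2 is 26 days before Feb 28; 26 mod 7 = 5, so Monday − 5 = Wednesday.

Wednesday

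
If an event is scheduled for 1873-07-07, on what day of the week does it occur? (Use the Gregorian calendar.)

Monday

Doomsday rule: the anchor day for the 1800s is Friday. For year 73: 73÷12 = 6 r 1, and 1÷4 = 0, so 6+1+0 = 7.
Friday + 7 ≡ Friday — that's 1873's doomsday.
In July the doomsday date is Jul 11.
Jul 7 is 4 days before Jul 11; 4 mod 7 = 4, so Friday − 4 = Monday.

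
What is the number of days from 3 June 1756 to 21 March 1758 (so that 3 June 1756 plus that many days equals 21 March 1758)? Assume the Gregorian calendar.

Jun 3, 1756 → Jun 3, 1757: 365 days.
Jun 3, 1757 → Jul 3, 1757: 30 days (June has 30).
Jul 3, 1757 → Aug 3, 1757: 31 days (July has 31).
Aug 3, 1757 → Sep 3, 1757: 31 days (August has 31).
Sep 3, 1757 → Oct 3, 1757: 30 days (September has 30).
Oct 3, 1757 → Nov 3, 1757: 31 days (October has 31).
Nov 3, 1757 → Dec 3, 1757: 30 days (November has 30).
Dec 3, 1757 → Jan 3, 1758: 31 days (December has 31).
Jan 3, 1758 → Feb 3, 1758: 31 days (January has 31).
Feb 3, 1758 → Mar 3, 1758: 28 days (February has 28).
Mar 3, 1758 → Mar 21, 1758: 18 days.
Total: 656 days.

656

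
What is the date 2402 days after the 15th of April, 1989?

+365 (one year) → Apr 15, 1990 (2037 left).
+365 (one year) → Apr 15, 1991 (1672 left).
+366 (one year; includes Feb 29, 1992) → Apr 15, 1992 (1306 left).
+365 (one year) → Apr 15, 1993 (941 left).
+365 (one year) → Apr 15, 1994 (576 left).
+365 (one year) → Apr 15, 1995 (211 left).
Apr has 30 days: +16 → May 1, 1995 (195 left).
May has 31 days: +31 → Jun 1, 1995 (164 left).
Jun has 30 days: +30 → Jul 1, 1995 (134 left).
Jul has 31 days: +31 → Aug 1, 1995 (103 left).
Aug has 31 days: +31 → Sep 1, 1995 (72 left).
Sep has 30 days: +30 → Oct 1, 1995 (42 left).
Oct has 31 days: +31 → Nov 1, 1995 (11 left).
+11 → Nov 12, 1995.

November 12, 1995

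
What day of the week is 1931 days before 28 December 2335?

Sunday

First find the weekday of Dec 28, 2335. Doomsday rule: the anchor day for the 2300s is Wednesday. For year 35: 35÷12 = 2 r 11, and 11÷4 = 2, so 2+11+2 = 15.
Wednesday + 15 ≡ Thursday — that's 2335's doomsday.
In December the doomsday date is Dec 12.
Dec 28 is 16 days after Dec 12; 16 mod 7 = 2, so Thursday + 2 = Saturday.
1931 mod 7 = 6, so 1931 days before a Saturday is Saturday − 6 = Sunday.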